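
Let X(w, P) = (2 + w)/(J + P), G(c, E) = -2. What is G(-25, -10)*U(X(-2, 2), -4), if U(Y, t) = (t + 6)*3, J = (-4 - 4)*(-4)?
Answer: -12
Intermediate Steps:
J = 32 (J = -8*(-4) = 32)
X(w, P) = (2 + w)/(32 + P)
U(Y, t) = 18 + 3*t (U(Y, t) = (6 + t)*3 = 18 + 3*t)
G(-25, -10)*U(X(-2, 2), -4) = -2*(18 + 3*(-4)) = -2*(18 - 12) = -2*6 = -12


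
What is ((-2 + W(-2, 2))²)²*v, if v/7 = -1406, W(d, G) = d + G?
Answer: -157472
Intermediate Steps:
W(d, G) = G + d
v = -9842 (v = 7*(-1406) = -9842)
((-2 + W(-2, 2))²)²*v = ((-2 + (2 - 2))²)²*(-9842) = ((-2 + 0)²)²*(-9842) = ((-2)²)²*(-9842) = 4²*(-9842) = 16*(-9842) = -157472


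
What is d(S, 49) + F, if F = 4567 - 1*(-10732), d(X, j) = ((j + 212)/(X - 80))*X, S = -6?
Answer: 658640/43 ≈ 15317.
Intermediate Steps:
d(X, j) = X*(212 + j)/(-80 + X) (d(X, j) = ((212 + j)/(-80 + X))*X = X*(212 + j)/(-80 + X))
F = 15299 (F = 4567 + 10732 = 15299)
d(S, 49) + F = -6*(212 + 49)/(-80 - 6) + 15299 = -6*261/(-86) + 15299 = -6*(-1/86)*261 + 15299 = 783/43 + 15299 = 658640/43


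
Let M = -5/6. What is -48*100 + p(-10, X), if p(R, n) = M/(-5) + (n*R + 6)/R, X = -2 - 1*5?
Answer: -144223/30 ≈ -4807.4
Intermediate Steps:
X = -7 (X = -2 - 5 = -7)
M = -5/6 (M = -5*1/6 = -5/6 ≈ -0.83333)
p(R, n) = 1/6 + (6 + R*n)/R (p(R, n) = -5/6/(-5) + (n*R + 6)/R = -5/6*(-1/5) + (R*n + 6)/R = 1/6 + (6 + R*n)/R)
-48*100 + p(-10, X) = -48*100 + (1/6 - 7 + 6/(-10)) = -4800 + (1/6 - 7 + 6*(-1/10)) = -4800 + (1/6 - 7 - 3/5) = -4800 - 223/30 = -144223/30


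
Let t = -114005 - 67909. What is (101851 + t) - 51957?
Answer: -132020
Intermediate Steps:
t = -181914
(101851 + t) - 51957 = (101851 - 181914) - 51957 = -80063 - 51957 = -132020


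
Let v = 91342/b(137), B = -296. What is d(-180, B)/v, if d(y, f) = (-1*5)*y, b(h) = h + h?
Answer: 123300/45671 ≈ 2.6997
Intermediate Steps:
b(h) = 2*h
d(y, f) = -5*y
v = 45671/137 (v = 91342/((2*137)) = 91342/274 = 91342*(1/274) = 45671/137 ≈ 333.36)
d(-180, B)/v = (-5*(-180))/(45671/137) = 900*(137/45671) = 123300/45671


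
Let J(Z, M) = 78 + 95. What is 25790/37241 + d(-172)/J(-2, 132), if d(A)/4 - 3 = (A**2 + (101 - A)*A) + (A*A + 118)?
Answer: 1841634682/6442693 ≈ 285.85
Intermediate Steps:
J(Z, M) = 173
d(A) = 484 + 8*A**2 + 4*A*(101 - A) (d(A) = 12 + 4*((A**2 + (101 - A)*A) + (A*A + 118)) = 12 + 4*((A**2 + A*(101 - A)) + (A**2 + 118)) = 12 + 4*((A**2 + A*(101 - A)) + (118 + A**2)) = 12 + 4*(118 + 2*A**2 + A*(101 - A)) = 12 + (472 + 8*A**2 + 4*A*(101 - A)) = 484 + 8*A**2 + 4*A*(101 - A))
25790/37241 + d(-172)/J(-2, 132) = 25790/37241 + (484 + 4*(-172)**2 + 404*(-172))/173 = 25790*(1/37241) + (484 + 4*29584 - 69488)*(1/173) = 25790/37241 + (484 + 118336 - 69488)*(1/173) = 25790/37241 + 49332*(1/173) = 25790/37241 + 49332/173 = 1841634682/6442693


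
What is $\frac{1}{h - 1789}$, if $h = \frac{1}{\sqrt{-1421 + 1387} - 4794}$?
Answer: $- \frac{41115643624}{73555895019803} + \frac{i \sqrt{34}}{73555895019803} \approx -0.00055897 + 7.9272 \cdot 10^{-14} i$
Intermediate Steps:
$h = \frac{1}{-4794 + i \sqrt{34}}$ ($h = \frac{1}{\sqrt{-34} - 4794} = \frac{1}{i \sqrt{34} - 4794} = \frac{1}{-4794 + i \sqrt{34}} \approx -0.00020859 - 2.537 \cdot 10^{-7} i$)
$\frac{1}{h - 1789} = \frac{1}{\left(- \frac{141}{675955} - \frac{i \sqrt{34}}{22982470}\right) - 1789} = \frac{1}{- \frac{1209283636}{675955} - \frac{i \sqrt{34}}{22982470}}$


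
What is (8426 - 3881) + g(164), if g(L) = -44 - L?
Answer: 4337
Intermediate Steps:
(8426 - 3881) + g(164) = (8426 - 3881) + (-44 - 1*164) = 4545 + (-44 - 164) = 4545 - 208 = 4337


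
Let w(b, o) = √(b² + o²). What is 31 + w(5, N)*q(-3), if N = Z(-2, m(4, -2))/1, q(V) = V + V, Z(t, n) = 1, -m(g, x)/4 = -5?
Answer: 31 - 6*√26 ≈ 0.40588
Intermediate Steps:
m(g, x) = 20 (m(g, x) = -4*(-5) = 20)
q(V) = 2*V
N = 1 (N = 1/1 = 1*1 = 1)
31 + w(5, N)*q(-3) = 31 + √(5² + 1²)*(2*(-3)) = 31 + √(25 + 1)*(-6) = 31 + √26*(-6) = 31 - 6*√26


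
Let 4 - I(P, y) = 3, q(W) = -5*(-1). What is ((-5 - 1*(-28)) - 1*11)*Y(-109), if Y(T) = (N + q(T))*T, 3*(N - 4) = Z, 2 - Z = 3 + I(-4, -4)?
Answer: -10900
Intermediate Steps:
q(W) = 5
I(P, y) = 1 (I(P, y) = 4 - 1*3 = 4 - 3 = 1)
Z = -2 (Z = 2 - (3 + 1) = 2 - 1*4 = 2 - 4 = -2)
N = 10/3 (N = 4 + (1/3)*(-2) = 4 - 2/3 = 10/3 ≈ 3.3333)
Y(T) = 25*T/3 (Y(T) = (10/3 + 5)*T = 25*T/3)
((-5 - 1*(-28)) - 1*11)*Y(-109) = ((-5 - 1*(-28)) - 1*11)*((25/3)*(-109)) = ((-5 + 28) - 11)*(-2725/3) = (23 - 11)*(-2725/3) = 12*(-2725/3) = -10900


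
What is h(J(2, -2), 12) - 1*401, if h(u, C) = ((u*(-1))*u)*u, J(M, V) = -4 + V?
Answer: -185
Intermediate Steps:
h(u, C) = -u**3 (h(u, C) = ((-u)*u)*u = (-u**2)*u = -u**3)
h(J(2, -2), 12) - 1*401 = -(-4 - 2)**3 - 1*401 = -1*(-6)**3 - 401 = -1*(-216) - 401 = 216 - 401 = -185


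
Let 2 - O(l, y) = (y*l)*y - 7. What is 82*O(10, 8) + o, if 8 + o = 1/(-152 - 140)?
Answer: -15111001/292 ≈ -51750.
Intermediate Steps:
O(l, y) = 9 - l*y**2 (O(l, y) = 2 - ((y*l)*y - 7) = 2 - ((l*y)*y - 7) = 2 - (l*y**2 - 7) = 2 - (-7 + l*y**2) = 2 + (7 - l*y**2) = 9 - l*y**2)
o = -2337/292 (o = -8 + 1/(-152 - 140) = -8 + 1/(-292) = -8 - 1/292 = -2337/292 ≈ -8.0034)
82*O(10, 8) + o = 82*(9 - 1*10*8**2) - 2337/292 = 82*(9 - 1*10*64) - 2337/292 = 82*(9 - 640) - 2337/292 = 82*(-631) - 2337/292 = -51742 - 2337/292 = -15111001/292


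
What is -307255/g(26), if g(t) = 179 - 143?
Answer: -307255/36 ≈ -8534.9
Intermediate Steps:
g(t) = 36
-307255/g(26) = -307255/36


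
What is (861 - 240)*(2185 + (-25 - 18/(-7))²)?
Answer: 81794394/49 ≈ 1.6693e+6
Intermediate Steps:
(861 - 240)*(2185 + (-25 - 18/(-7))²) = 621*(2185 + (-25 - 18*(-⅐))²) = 621*(2185 + (-25 + 18/7)²) = 621*(2185 + (-157/7)²) = 621*(2185 + 24649/49) = 621*(131714/49) = 81794394/49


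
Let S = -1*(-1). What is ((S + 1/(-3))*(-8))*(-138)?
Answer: 736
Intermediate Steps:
S = 1
((S + 1/(-3))*(-8))*(-138) = ((1 + 1/(-3))*(-8))*(-138) = ((1 + 1*(-⅓))*(-8))*(-138) = ((1 - ⅓)*(-8))*(-138) = ((⅔)*(-8))*(-138) = -16/3*(-138) = 736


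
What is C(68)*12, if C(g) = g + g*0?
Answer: 816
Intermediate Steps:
C(g) = g (C(g) = g + 0 = g)
C(68)*12 = 68*12 = 816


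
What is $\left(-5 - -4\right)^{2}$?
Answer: $1$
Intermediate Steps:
$\left(-5 - -4\right)^{2} = \left(-5 + 4\right)^{2} = \left(-1\right)^{2} = 1$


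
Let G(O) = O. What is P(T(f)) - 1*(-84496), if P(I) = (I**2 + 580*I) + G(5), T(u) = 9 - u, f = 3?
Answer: 88017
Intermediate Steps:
P(I) = 5 + I**2 + 580*I (P(I) = (I**2 + 580*I) + 5 = 5 + I**2 + 580*I)
P(T(f)) - 1*(-84496) = (5 + (9 - 1*3)**2 + 580*(9 - 1*3)) - 1*(-84496) = (5 + (9 - 3)**2 + 580*(9 - 3)) + 84496 = (5 + 6**2 + 580*6) + 84496 = (5 + 36 + 3480) + 84496 = 3521 + 84496 = 88017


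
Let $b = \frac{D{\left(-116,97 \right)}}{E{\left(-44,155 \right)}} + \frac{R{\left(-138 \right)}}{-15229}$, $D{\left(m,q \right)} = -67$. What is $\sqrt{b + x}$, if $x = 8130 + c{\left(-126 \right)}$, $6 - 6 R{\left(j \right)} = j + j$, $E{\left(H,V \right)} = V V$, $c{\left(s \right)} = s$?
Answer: $\frac{3 \sqrt{4955305352418942}}{2360495} \approx 89.465$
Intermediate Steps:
$E{\left(H,V \right)} = V^{2}$
$R{\left(j \right)} = 1 - \frac{j}{3}$ ($R{\left(j \right)} = 1 - \frac{j + j}{6} = 1 - \frac{2 j}{6} = 1 - \frac{j}{3}$)
$b = - \frac{2149518}{365876725}$ ($b = - \frac{67}{155^{2}} + \frac{1 - -46}{-15229} = - \frac{67}{24025} + \left(1 + 46\right) \left(- \frac{1}{15229}\right) = \left(-67\right) \frac{1}{24025} + 47 \left(- \frac{1}{15229}\right) = - \frac{67}{24025} - \frac{47}{15229} = - \frac{2149518}{365876725} \approx -0.005875$)
$x = 8004$ ($x = 8130 - 126 = 8004$)
$\sqrt{b + x} = \sqrt{- \frac{2149518}{365876725} + 8004} = \sqrt{\frac{2928475157382}{365876725}} = \frac{3 \sqrt{4955305352418942}}{2360495}$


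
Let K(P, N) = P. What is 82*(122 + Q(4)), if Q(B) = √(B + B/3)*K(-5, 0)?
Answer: 10004 - 1640*√3/3 ≈ 9057.1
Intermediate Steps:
Q(B) = -10*√3*√B/3 (Q(B) = √(B + B/3)*(-5) = √(4*B/3)*(-5) = (2*√3*√B/3)*(-5) = -10*√3*√B/3)
82*(122 + Q(4)) = 82*(122 - 10*√3*√4/3) = 82*(122 - 10/3*√3*2) = 82*(122 - 20*√3/3) = 10004 - 1640*√3/3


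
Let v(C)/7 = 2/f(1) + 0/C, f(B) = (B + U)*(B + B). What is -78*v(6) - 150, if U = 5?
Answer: -241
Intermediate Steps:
f(B) = 2*B*(5 + B) (f(B) = (B + 5)*(B + B) = (5 + B)*(2*B) = 2*B*(5 + B))
v(C) = 7/6 (v(C) = 7*(2/((2*1*(5 + 1))) + 0/C) = 7*(2/((2*1*6)) + 0) = 7*(2/12 + 0) = 7*(2*(1/12) + 0) = 7*(⅙ + 0) = 7*(⅙) = 7/6)
-78*v(6) - 150 = -78*7/6 - 150 = -91 - 150 = -241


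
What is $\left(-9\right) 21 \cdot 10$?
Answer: $-1890$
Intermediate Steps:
$\left(-9\right) 21 \cdot 10 = \left(-189\right) 10 = -1890$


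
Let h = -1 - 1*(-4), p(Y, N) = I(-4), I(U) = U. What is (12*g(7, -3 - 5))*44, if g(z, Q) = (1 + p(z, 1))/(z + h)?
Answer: -792/5 ≈ -158.40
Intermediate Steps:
p(Y, N) = -4
h = 3 (h = -1 + 4 = 3)
g(z, Q) = -3/(3 + z) (g(z, Q) = (1 - 4)/(z + 3) = -3/(3 + z))
(12*g(7, -3 - 5))*44 = (12*(-3/(3 + 7)))*44 = (12*(-3/10))*44 = -18/5*44 = -792/5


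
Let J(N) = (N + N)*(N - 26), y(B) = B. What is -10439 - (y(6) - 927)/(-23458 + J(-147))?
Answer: -286069435/27404 ≈ -10439.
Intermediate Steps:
J(N) = 2*N*(-26 + N) (J(N) = (2*N)*(-26 + N) = 2*N*(-26 + N))
-10439 - (y(6) - 927)/(-23458 + J(-147)) = -10439 - (6 - 927)/(-23458 + 2*(-147)*(-26 - 147)) = -10439 - (-921)/(-23458 + 2*(-147)*(-173)) = -10439 - (-921)/(-23458 + 50862) = -10439 - (-921)/27404 = -10439 - 1*(-921/27404) = -10439 + 921/27404 = -286069435/27404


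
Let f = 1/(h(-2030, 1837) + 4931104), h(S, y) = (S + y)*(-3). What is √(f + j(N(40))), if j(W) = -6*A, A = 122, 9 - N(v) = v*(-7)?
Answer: I*√17803335954610265/4931683 ≈ 27.056*I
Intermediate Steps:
N(v) = 9 + 7*v (N(v) = 9 - v*(-7) = 9 - (-7)*v = 9 + 7*v)
h(S, y) = -3*S - 3*y
j(W) = -732 (j(W) = -6*122 = -732)
f = 1/4931683 (f = 1/((-3*(-2030) - 3*1837) + 4931104) = 1/((6090 - 5511) + 4931104) = 1/(579 + 4931104) = 1/4931683 ≈ 2.0277e-7)
√(f + j(N(40))) = √(1/4931683 - 732) = √(-3609991955/4931683) = I*√17803335954610265/4931683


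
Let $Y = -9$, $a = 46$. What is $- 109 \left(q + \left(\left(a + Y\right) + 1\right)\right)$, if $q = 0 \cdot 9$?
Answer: $-4142$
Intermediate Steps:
$q = 0$
$- 109 \left(q + \left(\left(a + Y\right) + 1\right)\right) = - 109 \left(0 + \left(\left(46 - 9\right) + 1\right)\right) = - 109 \left(0 + \left(37 + 1\right)\right) = - 109 \left(0 + 38\right) = \left(-109\right) 38 = -4142$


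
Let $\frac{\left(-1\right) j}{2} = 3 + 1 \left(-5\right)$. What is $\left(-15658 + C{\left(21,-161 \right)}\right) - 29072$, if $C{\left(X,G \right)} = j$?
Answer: $-44726$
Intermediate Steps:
$j = 4$ ($j = - 2 \left(3 + 1 \left(-5\right)\right) = - 2 \left(3 - 5\right) = \left(-2\right) \left(-2\right) = 4$)
$C{\left(X,G \right)} = 4$
$\left(-15658 + C{\left(21,-161 \right)}\right) - 29072 = \left(-15658 + 4\right) - 29072 = -15654 - 29072 = -44726$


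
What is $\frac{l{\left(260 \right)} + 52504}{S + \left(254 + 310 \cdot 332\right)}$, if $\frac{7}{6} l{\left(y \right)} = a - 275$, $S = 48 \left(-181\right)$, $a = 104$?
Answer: $\frac{183251}{330701} \approx 0.55413$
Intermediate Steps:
$S = -8688$
$l{\left(y \right)} = - \frac{1026}{7}$ ($l{\left(y \right)} = \frac{6 \left(104 - 275\right)}{7} = \frac{6}{7} \left(-171\right) = - \frac{1026}{7}$)
$\frac{l{\left(260 \right)} + 52504}{S + \left(254 + 310 \cdot 332\right)} = \frac{- \frac{1026}{7} + 52504}{-8688 + \left(254 + 310 \cdot 332\right)} = \frac{366502}{7 \left(-8688 + \left(254 + 102920\right)\right)} = \frac{366502}{7 \left(-8688 + 103174\right)} = \frac{366502}{7 \cdot 94486} = \frac{366502}{7} \cdot \frac{1}{94486} = \frac{183251}{330701}$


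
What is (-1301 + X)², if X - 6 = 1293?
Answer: 4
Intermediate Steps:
X = 1299 (X = 6 + 1293 = 1299)
(-1301 + X)² = (-1301 + 1299)² = (-2)² = 4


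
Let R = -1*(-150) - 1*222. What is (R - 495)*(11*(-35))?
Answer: 218295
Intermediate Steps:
R = -72 (R = 150 - 222 = -72)
(R - 495)*(11*(-35)) = (-72 - 495)*(11*(-35)) = -567*(-385) = 218295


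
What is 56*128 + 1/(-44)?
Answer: 315391/44 ≈ 7168.0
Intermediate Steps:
56*128 + 1/(-44) = 7168 - 1/44 = 315391/44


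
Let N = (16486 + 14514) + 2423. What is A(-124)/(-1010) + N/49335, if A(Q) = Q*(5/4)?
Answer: 212329/255530 ≈ 0.83094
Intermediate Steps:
N = 33423 (N = 31000 + 2423 = 33423)
A(Q) = 5*Q/4 (A(Q) = Q*(5*(¼)) = Q*(5/4) = 5*Q/4)
A(-124)/(-1010) + N/49335 = ((5/4)*(-124))/(-1010) + 33423/49335 = -155*(-1/1010) + 33423*(1/49335) = 31/202 + 857/1265 = 212329/255530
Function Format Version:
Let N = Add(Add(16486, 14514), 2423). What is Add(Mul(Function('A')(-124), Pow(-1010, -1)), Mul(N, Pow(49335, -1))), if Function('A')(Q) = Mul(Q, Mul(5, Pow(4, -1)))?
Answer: Rational(212329, 255530) ≈ 0.83094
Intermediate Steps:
N = 33423 (N = Add(31000, 2423) = 33423)
Function('A')(Q) = Mul(Rational(5, 4), Q) (Function('A')(Q) = Mul(Q, Mul(5, Rational(1, 4))) = Mul(Q, Rational(5, 4)) = Mul(Rational(5, 4), Q))
Add(Mul(Function('A')(-124), Pow(-1010, -1)), Mul(N, Pow(49335, -1))) = Add(Mul(Mul(Rational(5, 4), -124), Pow(-1010, -1)), Mul(33423, Pow(49335, -1))) = Add(Mul(-155, Rational(-1, 1010)), Mul(33423, Rational(1, 49335))) = Add(Rational(31, 202), Rational(857, 1265)) = Rational(212329, 255530)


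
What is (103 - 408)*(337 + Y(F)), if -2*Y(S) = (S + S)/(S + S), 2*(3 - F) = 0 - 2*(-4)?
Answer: -205265/2 ≈ -1.0263e+5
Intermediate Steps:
F = -1 (F = 3 - (0 - 2*(-4))/2 = 3 - (0 + 8)/2 = 3 - ½*8 = 3 - 4 = -1)
Y(S) = -½ (Y(S) = -(S + S)/(2*(S + S)) = -2*S/(2*(2*S)) = -2*S*1/(2*S)/2 = -½*1 = -½)
(103 - 408)*(337 + Y(F)) = (103 - 408)*(337 - ½) = -305*673/2 = -205265/2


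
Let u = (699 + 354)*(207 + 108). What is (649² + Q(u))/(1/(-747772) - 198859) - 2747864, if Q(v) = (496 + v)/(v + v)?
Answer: -135534214906708840678286/49323441929862555 ≈ -2.7479e+6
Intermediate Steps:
u = 331695 (u = 1053*315 = 331695)
Q(v) = (496 + v)/(2*v) (Q(v) = (496 + v)/((2*v)) = (496 + v)*(1/(2*v)) = (496 + v)/(2*v))
(649² + Q(u))/(1/(-747772) - 198859) - 2747864 = (649² + (½)*(496 + 331695)/331695)/(1/(-747772) - 198859) - 2747864 = (421201 + (½)*(1/331695)*332191)/(-1/747772 - 198859) - 2747864 = (421201 + 332191/663390)/(-148701192149/747772) - 2747864 = (279420863581/663390)*(-747772/148701192149) - 2747864 = -104471549000845766/49323441929862555 - 2747864 = -135534214906708840678286/49323441929862555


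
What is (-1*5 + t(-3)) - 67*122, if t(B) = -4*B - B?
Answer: -8164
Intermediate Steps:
t(B) = -5*B
(-1*5 + t(-3)) - 67*122 = (-1*5 - 5*(-3)) - 67*122 = (-5 + 15) - 8174 = 10 - 8174 = -8164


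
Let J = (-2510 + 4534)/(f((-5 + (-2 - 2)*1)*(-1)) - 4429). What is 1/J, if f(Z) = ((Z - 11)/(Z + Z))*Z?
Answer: -2215/1012 ≈ -2.1887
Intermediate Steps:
f(Z) = -11/2 + Z/2 (f(Z) = ((-11 + Z)/((2*Z)))*Z = ((-11 + Z)*(1/(2*Z)))*Z = ((-11 + Z)/(2*Z))*Z = -11/2 + Z/2)
J = -1012/2215 (J = (-2510 + 4534)/((-11/2 + ((-5 + (-2 - 2)*1)*(-1))/2) - 4429) = 2024/((-11/2 + ((-5 - 4*1)*(-1))/2) - 4429) = 2024/((-11/2 + ((-5 - 4)*(-1))/2) - 4429) = 2024/((-11/2 + (-9*(-1))/2) - 4429) = 2024/((-11/2 + (½)*9) - 4429) = 2024/((-11/2 + 9/2) - 4429) = 2024/(-1 - 4429) = 2024/(-4430) = 2024*(-1/4430) = -1012/2215 ≈ -0.45688)
1/J = 1/(-1012/2215) = -2215/1012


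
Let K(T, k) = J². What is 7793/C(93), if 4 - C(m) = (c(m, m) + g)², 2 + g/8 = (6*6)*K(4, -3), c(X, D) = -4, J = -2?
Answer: -7793/1281420 ≈ -0.0060815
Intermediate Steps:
K(T, k) = 4 (K(T, k) = (-2)² = 4)
g = 1136 (g = -16 + 8*((6*6)*4) = -16 + 8*(36*4) = -16 + 8*144 = -16 + 1152 = 1136)
C(m) = -1281420 (C(m) = 4 - (-4 + 1136)² = 4 - 1*1132² = 4 - 1*1281424 = 4 - 1281424 = -1281420)
7793/C(93) = 7793/(-1281420) = 7793*(-1/1281420) = -7793/1281420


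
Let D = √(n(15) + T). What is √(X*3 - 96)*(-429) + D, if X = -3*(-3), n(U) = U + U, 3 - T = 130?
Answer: I*(√97 - 429*√69) ≈ -3553.7*I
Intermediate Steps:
T = -127 (T = 3 - 1*130 = 3 - 130 = -127)
n(U) = 2*U
X = 9
D = I*√97 (D = √(2*15 - 127) = √(30 - 127) = √(-97) = I*√97 ≈ 9.8489*I)
√(X*3 - 96)*(-429) + D = √(9*3 - 96)*(-429) + I*√97 = √(27 - 96)*(-429) + I*√97 = √(-69)*(-429) + I*√97 = (I*√69)*(-429) + I*√97 = -429*I*√69 + I*√97 = I*√97 - 429*I*√69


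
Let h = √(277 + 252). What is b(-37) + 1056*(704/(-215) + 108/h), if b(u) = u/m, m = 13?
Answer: 96297419/64285 ≈ 1498.0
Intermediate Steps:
b(u) = u/13
h = 23 (h = √529 = 23)
b(-37) + 1056*(704/(-215) + 108/h) = (1/13)*(-37) + 1056*(704/(-215) + 108/23) = -37/13 + 1056*(704*(-1/215) + 108*(1/23)) = -37/13 + 1056*(-704/215 + 108/23) = -37/13 + 1056*(7028/4945) = -37/13 + 7421568/4945 = 96297419/64285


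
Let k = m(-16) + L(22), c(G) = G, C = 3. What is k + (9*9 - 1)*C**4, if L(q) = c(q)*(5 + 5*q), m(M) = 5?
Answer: 9015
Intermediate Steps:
L(q) = q*(5 + 5*q)
k = 2535 (k = 5 + 5*22*(1 + 22) = 5 + 5*22*23 = 5 + 2530 = 2535)
k + (9*9 - 1)*C**4 = 2535 + (9*9 - 1)*3**4 = 2535 + (81 - 1)*81 = 2535 + 80*81 = 2535 + 6480 = 9015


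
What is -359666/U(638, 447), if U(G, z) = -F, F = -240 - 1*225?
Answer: -359666/465 ≈ -773.48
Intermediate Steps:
F = -465 (F = -240 - 225 = -465)
U(G, z) = 465 (U(G, z) = -1*(-465) = 465)
-359666/U(638, 447) = -359666/465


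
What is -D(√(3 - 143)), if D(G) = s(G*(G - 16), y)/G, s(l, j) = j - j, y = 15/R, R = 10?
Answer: 0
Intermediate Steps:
y = 3/2 (y = 15/10 = 15*(⅒) = 3/2 ≈ 1.5000)
s(l, j) = 0
D(G) = 0 (D(G) = 0/G = 0)
-D(√(3 - 143)) = -1*0 = 0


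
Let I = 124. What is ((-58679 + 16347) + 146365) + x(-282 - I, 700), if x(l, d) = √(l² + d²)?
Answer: 104033 + 14*√3341 ≈ 1.0484e+5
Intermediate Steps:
x(l, d) = √(d² + l²)
((-58679 + 16347) + 146365) + x(-282 - I, 700) = ((-58679 + 16347) + 146365) + √(700² + (-282 - 1*124)²) = (-42332 + 146365) + √(490000 + (-282 - 124)²) = 104033 + √(490000 + (-406)²) = 104033 + √(490000 + 164836) = 104033 + √654836 = 104033 + 14*√3341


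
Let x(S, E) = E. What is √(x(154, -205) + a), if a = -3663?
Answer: 2*I*√967 ≈ 62.193*I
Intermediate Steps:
√(x(154, -205) + a) = √(-205 - 3663) = √(-3868) = 2*I*√967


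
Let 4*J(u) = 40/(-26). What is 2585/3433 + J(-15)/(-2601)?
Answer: 87423770/116080029 ≈ 0.75313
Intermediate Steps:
J(u) = -5/13 (J(u) = (40/(-26))/4 = (40*(-1/26))/4 = (1/4)*(-20/13) = -5/13)
2585/3433 + J(-15)/(-2601) = 2585/3433 - 5/13/(-2601) = 2585*(1/3433) - 5/13*(-1/2601) = 2585/3433 + 5/33813 = 87423770/116080029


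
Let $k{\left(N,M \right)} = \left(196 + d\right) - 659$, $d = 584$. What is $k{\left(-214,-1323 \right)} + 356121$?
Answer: $356242$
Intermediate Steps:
$k{\left(N,M \right)} = 121$ ($k{\left(N,M \right)} = \left(196 + 584\right) - 659 = 780 - 659 = 121$)
$k{\left(-214,-1323 \right)} + 356121 = 121 + 356121 = 356242$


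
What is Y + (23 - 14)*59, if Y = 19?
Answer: 550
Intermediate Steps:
Y + (23 - 14)*59 = 19 + (23 - 14)*59 = 19 + 9*59 = 19 + 531 = 550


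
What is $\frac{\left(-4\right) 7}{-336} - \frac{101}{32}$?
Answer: $- \frac{295}{96} \approx -3.0729$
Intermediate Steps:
$\frac{\left(-4\right) 7}{-336} - \frac{101}{32} = \left(-28\right) \left(- \frac{1}{336}\right) - \frac{101}{32} = \frac{1}{12} - \frac{101}{32} = - \frac{295}{96}$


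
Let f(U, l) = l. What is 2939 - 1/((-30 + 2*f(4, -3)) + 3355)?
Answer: 9754540/3319 ≈ 2939.0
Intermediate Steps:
2939 - 1/((-30 + 2*f(4, -3)) + 3355) = 2939 - 1/((-30 + 2*(-3)) + 3355) = 2939 - 1/((-30 - 6) + 3355) = 2939 - 1/(-36 + 3355) = 2939 - 1/3319 = 9754540/3319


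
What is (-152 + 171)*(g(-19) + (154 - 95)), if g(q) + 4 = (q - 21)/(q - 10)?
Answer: 31065/29 ≈ 1071.2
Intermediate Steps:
g(q) = -4 + (-21 + q)/(-10 + q) (g(q) = -4 + (q - 21)/(q - 10) = -4 + (-21 + q)/(-10 + q))
(-152 + 171)*(g(-19) + (154 - 95)) = (-152 + 171)*((19 - 3*(-19))/(-10 - 19) + (154 - 95)) = 19*((19 + 57)/(-29) + 59) = 19*(-1/29*76 + 59) = 19*(-76/29 + 59) = 19*(1635/29) = 31065/29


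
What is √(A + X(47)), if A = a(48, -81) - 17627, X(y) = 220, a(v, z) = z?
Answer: 4*I*√1093 ≈ 132.24*I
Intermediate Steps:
A = -17708 (A = -81 - 17627 = -17708)
√(A + X(47)) = √(-17708 + 220) = √(-17488) = 4*I*√1093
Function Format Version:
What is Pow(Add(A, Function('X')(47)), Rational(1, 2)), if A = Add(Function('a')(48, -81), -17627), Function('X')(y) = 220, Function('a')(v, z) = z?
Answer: Mul(4, I, Pow(1093, Rational(1, 2))) ≈ Mul(132.24, I)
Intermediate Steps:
A = -17708 (A = Add(-81, -17627) = -17708)
Pow(Add(A, Function('X')(47)), Rational(1, 2)) = Pow(Add(-17708, 220), Rational(1, 2)) = Pow(-17488, Rational(1, 2)) = Mul(4, I, Pow(1093, Rational(1, 2)))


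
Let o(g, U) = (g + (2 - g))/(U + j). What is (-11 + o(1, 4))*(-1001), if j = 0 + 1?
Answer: 53053/5 ≈ 10611.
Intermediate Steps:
j = 1
o(g, U) = 2/(1 + U) (o(g, U) = (g + (2 - g))/(U + 1) = 2/(1 + U))
(-11 + o(1, 4))*(-1001) = (-11 + 2/(1 + 4))*(-1001) = (-11 + 2/5)*(-1001) = -53/5*(-1001) = 53053/5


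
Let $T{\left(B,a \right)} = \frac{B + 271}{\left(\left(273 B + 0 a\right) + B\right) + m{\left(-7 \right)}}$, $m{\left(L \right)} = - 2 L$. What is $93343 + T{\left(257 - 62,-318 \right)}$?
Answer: $\frac{2494311879}{26722} \approx 93343.0$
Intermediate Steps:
$T{\left(B,a \right)} = \frac{271 + B}{14 + 274 B}$ ($T{\left(B,a \right)} = \frac{B + 271}{\left(\left(273 B + 0 a\right) + B\right) - -14} = \frac{271 + B}{\left(\left(273 B + 0\right) + B\right) + 14} = \frac{271 + B}{\left(273 B + B\right) + 14} = \frac{271 + B}{274 B + 14} = \frac{271 + B}{14 + 274 B}$)
$93343 + T{\left(257 - 62,-318 \right)} = 93343 + \frac{271 + \left(257 - 62\right)}{2 \left(7 + 137 \left(257 - 62\right)\right)} = 93343 + \frac{271 + 195}{2 \left(7 + 137 \cdot 195\right)} = 93343 + \frac{1}{2} \frac{1}{7 + 26715} \cdot 466 = 93343 + \frac{1}{2} \cdot \frac{1}{26722} \cdot 466 = 93343 + \frac{233}{26722} = \frac{2494311879}{26722}$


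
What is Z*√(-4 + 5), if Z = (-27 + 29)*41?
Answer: 82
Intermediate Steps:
Z = 82 (Z = 2*41 = 82)
Z*√(-4 + 5) = 82*√(-4 + 5) = 82*√1 = 82*1 = 82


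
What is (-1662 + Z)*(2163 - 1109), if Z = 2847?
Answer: 1248990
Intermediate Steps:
(-1662 + Z)*(2163 - 1109) = (-1662 + 2847)*(2163 - 1109) = 1185*1054 = 1248990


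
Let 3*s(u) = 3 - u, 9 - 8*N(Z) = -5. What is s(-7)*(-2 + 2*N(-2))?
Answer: 5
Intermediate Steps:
N(Z) = 7/4 (N(Z) = 9/8 - ⅛*(-5) = 9/8 + 5/8 = 7/4)
s(u) = 1 - u/3 (s(u) = (3 - u)/3 = 1 - u/3)
s(-7)*(-2 + 2*N(-2)) = (1 - ⅓*(-7))*(-2 + 2*(7/4)) = (1 + 7/3)*(-2 + 7/2) = (10/3)*(3/2) = 5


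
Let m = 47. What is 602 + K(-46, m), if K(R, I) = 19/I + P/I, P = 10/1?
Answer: 28323/47 ≈ 602.62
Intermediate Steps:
P = 10 (P = 10*1 = 10)
K(R, I) = 29/I (K(R, I) = 19/I + 10/I = 29/I)
602 + K(-46, m) = 602 + 29/47 = 28323/47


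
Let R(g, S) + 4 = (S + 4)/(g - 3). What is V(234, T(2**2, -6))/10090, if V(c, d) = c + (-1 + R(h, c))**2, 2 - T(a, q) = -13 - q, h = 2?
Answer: 59283/10090 ≈ 5.8754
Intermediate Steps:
R(g, S) = -4 + (4 + S)/(-3 + g) (R(g, S) = -4 + (S + 4)/(g - 3) = -4 + (4 + S)/(-3 + g))
T(a, q) = 15 + q (T(a, q) = 2 - (-13 - q) = 2 + (13 + q) = 15 + q)
V(c, d) = c + (-9 - c)**2 (V(c, d) = c + (-1 + (16 + c - 4*2)/(-3 + 2))**2 = c + (-1 + (16 + c - 8)/(-1))**2 = c + (-1 - (8 + c))**2 = c + (-1 + (-8 - c))**2 = c + (-9 - c)**2)
V(234, T(2**2, -6))/10090 = (234 + (9 + 234)**2)/10090 = (234 + 243**2)*(1/10090) = (234 + 59049)*(1/10090) = 59283*(1/10090) = 59283/10090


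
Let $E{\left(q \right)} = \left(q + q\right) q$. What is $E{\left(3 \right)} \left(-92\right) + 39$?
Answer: $-1617$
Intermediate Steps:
$E{\left(q \right)} = 2 q^{2}$ ($E{\left(q \right)} = 2 q q = 2 q^{2}$)
$E{\left(3 \right)} \left(-92\right) + 39 = 2 \cdot 3^{2} \left(-92\right) + 39 = 2 \cdot 9 \left(-92\right) + 39 = 18 \left(-92\right) + 39 = -1656 + 39 = -1617$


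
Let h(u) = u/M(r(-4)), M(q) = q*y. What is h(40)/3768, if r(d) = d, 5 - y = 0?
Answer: -1/1884 ≈ -0.00053079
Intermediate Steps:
y = 5 (y = 5 - 1*0 = 5 + 0 = 5)
M(q) = 5*q (M(q) = q*5 = 5*q)
h(u) = -u/20 (h(u) = u/((5*(-4))) = u/(-20) = u*(-1/20) = -u/20)
h(40)/3768 = -1/20*40/3768 = -2*1/3768 = -1/1884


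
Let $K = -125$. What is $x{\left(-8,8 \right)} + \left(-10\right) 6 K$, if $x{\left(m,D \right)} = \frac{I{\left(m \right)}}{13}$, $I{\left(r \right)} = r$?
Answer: $\frac{97492}{13} \approx 7499.4$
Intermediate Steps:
$x{\left(m,D \right)} = \frac{m}{13}$
$x{\left(-8,8 \right)} + \left(-10\right) 6 K = \frac{1}{13} \left(-8\right) + \left(-10\right) 6 \left(-125\right) = - \frac{8}{13} - -7500 = - \frac{8}{13} + 7500 = \frac{97492}{13}$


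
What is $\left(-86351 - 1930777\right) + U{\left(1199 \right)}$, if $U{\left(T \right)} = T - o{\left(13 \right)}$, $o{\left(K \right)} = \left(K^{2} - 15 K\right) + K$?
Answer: $-2015916$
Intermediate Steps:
$o{\left(K \right)} = K^{2} - 14 K$
$U{\left(T \right)} = 13 + T$ ($U{\left(T \right)} = T - 13 \left(-14 + 13\right) = T - 13 \left(-1\right) = T - -13 = T + 13 = 13 + T$)
$\left(-86351 - 1930777\right) + U{\left(1199 \right)} = \left(-86351 - 1930777\right) + \left(13 + 1199\right) = -2017128 + 1212 = -2015916$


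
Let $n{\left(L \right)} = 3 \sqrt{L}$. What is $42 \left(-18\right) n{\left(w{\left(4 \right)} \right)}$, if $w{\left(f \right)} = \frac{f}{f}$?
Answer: $-2268$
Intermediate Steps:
$w{\left(f \right)} = 1$
$42 \left(-18\right) n{\left(w{\left(4 \right)} \right)} = 42 \left(-18\right) 3 \sqrt{1} = - 756 \cdot 3 \cdot 1 = \left(-756\right) 3 = -2268$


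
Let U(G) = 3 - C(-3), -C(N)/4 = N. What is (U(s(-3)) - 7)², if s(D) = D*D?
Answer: 256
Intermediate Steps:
s(D) = D²
C(N) = -4*N
U(G) = -9 (U(G) = 3 - (-4)*(-3) = 3 - 1*12 = 3 - 12 = -9)
(U(s(-3)) - 7)² = (-9 - 7)² = (-16)² = 256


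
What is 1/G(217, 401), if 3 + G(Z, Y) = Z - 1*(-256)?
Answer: 1/470 ≈ 0.0021277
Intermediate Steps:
G(Z, Y) = 253 + Z (G(Z, Y) = -3 + (Z - 1*(-256)) = -3 + (Z + 256) = -3 + (256 + Z) = 253 + Z)
1/G(217, 401) = 1/(253 + 217) = 1/470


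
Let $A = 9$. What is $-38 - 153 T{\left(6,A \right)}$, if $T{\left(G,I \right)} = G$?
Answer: $-956$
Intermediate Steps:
$-38 - 153 T{\left(6,A \right)} = -38 - 918 = -956$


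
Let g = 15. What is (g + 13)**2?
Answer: 784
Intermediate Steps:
(g + 13)**2 = (15 + 13)**2 = 28**2 = 784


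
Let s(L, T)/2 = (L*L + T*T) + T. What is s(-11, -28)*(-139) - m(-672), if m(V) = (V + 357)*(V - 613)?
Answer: -648581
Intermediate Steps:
m(V) = (-613 + V)*(357 + V) (m(V) = (357 + V)*(-613 + V) = (-613 + V)*(357 + V))
s(L, T) = 2*T + 2*L**2 + 2*T**2 (s(L, T) = 2*((L*L + T*T) + T) = 2*((L**2 + T**2) + T) = 2*(T + L**2 + T**2) = 2*T + 2*L**2 + 2*T**2)
s(-11, -28)*(-139) - m(-672) = (2*(-28) + 2*(-11)**2 + 2*(-28)**2)*(-139) - (-218841 + (-672)**2 - 256*(-672)) = (-56 + 2*121 + 2*784)*(-139) - (-218841 + 451584 + 172032) = (-56 + 242 + 1568)*(-139) - 1*404775 = 1754*(-139) - 404775 = -243806 - 404775 = -648581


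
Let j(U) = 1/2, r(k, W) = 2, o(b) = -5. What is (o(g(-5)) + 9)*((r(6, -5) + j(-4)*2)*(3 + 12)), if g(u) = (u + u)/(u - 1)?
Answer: 180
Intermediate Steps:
g(u) = 2*u/(-1 + u) (g(u) = (2*u)/(-1 + u) = 2*u/(-1 + u))
j(U) = ½
(o(g(-5)) + 9)*((r(6, -5) + j(-4)*2)*(3 + 12)) = (-5 + 9)*((2 + (½)*2)*(3 + 12)) = 4*((2 + 1)*15) = 4*(3*15) = 4*45 = 180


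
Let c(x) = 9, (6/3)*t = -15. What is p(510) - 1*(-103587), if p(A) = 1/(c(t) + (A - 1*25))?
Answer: 51171979/494 ≈ 1.0359e+5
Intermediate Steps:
t = -15/2 (t = (½)*(-15) = -15/2 ≈ -7.5000)
p(A) = 1/(-16 + A) (p(A) = 1/(9 + (A - 1*25)) = 1/(9 + (A - 25)) = 1/(9 + (-25 + A)) = 1/(-16 + A))
p(510) - 1*(-103587) = 1/(-16 + 510) - 1*(-103587) = 1/494 + 103587 = 51171979/494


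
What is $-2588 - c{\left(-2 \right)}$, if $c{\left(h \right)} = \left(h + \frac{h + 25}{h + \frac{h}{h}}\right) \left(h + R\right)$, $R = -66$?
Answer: $-4288$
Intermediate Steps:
$c{\left(h \right)} = \left(-66 + h\right) \left(h + \frac{25 + h}{1 + h}\right)$ ($c{\left(h \right)} = \left(h + \frac{h + 25}{h + \frac{h}{h}}\right) \left(h - 66\right) = \left(h + \frac{25 + h}{h + 1}\right) \left(-66 + h\right) = \left(h + \frac{25 + h}{1 + h}\right) \left(-66 + h\right) = \left(-66 + h\right) \left(h + \frac{25 + h}{1 + h}\right)$)
$-2588 - c{\left(-2 \right)} = -2588 - \frac{-1650 + \left(-2\right)^{3} - -214 - 64 \left(-2\right)^{2}}{1 - 2} = -2588 - \frac{-1650 - 8 + 214 - 256}{-1} = -2588 - - (-1650 - 8 + 214 - 256) = -2588 - \left(-1\right) \left(-1700\right) = -2588 - 1700 = -4288$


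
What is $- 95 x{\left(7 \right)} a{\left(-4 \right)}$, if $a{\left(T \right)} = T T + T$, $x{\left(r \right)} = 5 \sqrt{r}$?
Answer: $- 5700 \sqrt{7} \approx -15081.0$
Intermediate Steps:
$a{\left(T \right)} = T + T^{2}$ ($a{\left(T \right)} = T^{2} + T = T + T^{2}$)
$- 95 x{\left(7 \right)} a{\left(-4 \right)} = - 95 \cdot 5 \sqrt{7} \left(- 4 \left(1 - 4\right)\right) = - 475 \sqrt{7} \left(\left(-4\right) \left(-3\right)\right) = - 475 \sqrt{7} \cdot 12 = - 5700 \sqrt{7}$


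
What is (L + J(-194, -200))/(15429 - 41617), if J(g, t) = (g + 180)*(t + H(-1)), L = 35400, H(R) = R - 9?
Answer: -9585/6547 ≈ -1.4640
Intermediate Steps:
H(R) = -9 + R
J(g, t) = (-10 + t)*(180 + g) (J(g, t) = (g + 180)*(t + (-9 - 1)) = (180 + g)*(t - 10) = (180 + g)*(-10 + t) = (-10 + t)*(180 + g))
(L + J(-194, -200))/(15429 - 41617) = (35400 + (-1800 - 10*(-194) + 180*(-200) - 194*(-200)))/(15429 - 41617) = (35400 + (-1800 + 1940 - 36000 + 38800))/(-26188) = (35400 + 2940)*(-1/26188) = 38340*(-1/26188) = -9585/6547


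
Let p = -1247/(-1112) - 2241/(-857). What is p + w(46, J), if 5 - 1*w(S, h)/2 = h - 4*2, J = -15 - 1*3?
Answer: 62645679/952984 ≈ 65.736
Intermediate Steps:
J = -18 (J = -15 - 3 = -18)
w(S, h) = 26 - 2*h (w(S, h) = 10 - 2*(h - 4*2) = 10 - 2*(h - 8) = 10 - 2*(-8 + h) = 10 + (16 - 2*h) = 26 - 2*h)
p = 3560671/952984 (p = -1247*(-1/1112) - 2241*(-1/857) = 1247/1112 + 2241/857 = 3560671/952984 ≈ 3.7363)
p + w(46, J) = 3560671/952984 + (26 - 2*(-18)) = 3560671/952984 + (26 + 36) = 3560671/952984 + 62 = 62645679/952984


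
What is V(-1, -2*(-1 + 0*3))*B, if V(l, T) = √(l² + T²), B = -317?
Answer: -317*√5 ≈ -708.83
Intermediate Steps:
V(l, T) = √(T² + l²)
V(-1, -2*(-1 + 0*3))*B = √((-2*(-1 + 0*3))² + (-1)²)*(-317) = √((-2*(-1 + 0))² + 1)*(-317) = √((-2*(-1))² + 1)*(-317) = √(2² + 1)*(-317) = √(4 + 1)*(-317) = √5*(-317) = -317*√5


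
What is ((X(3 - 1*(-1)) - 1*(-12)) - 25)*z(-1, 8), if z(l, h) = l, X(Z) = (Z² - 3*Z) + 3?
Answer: 6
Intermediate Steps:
X(Z) = 3 + Z² - 3*Z
((X(3 - 1*(-1)) - 1*(-12)) - 25)*z(-1, 8) = (((3 + (3 - 1*(-1))² - 3*(3 - 1*(-1))) - 1*(-12)) - 25)*(-1) = (((3 + (3 + 1)² - 3*(3 + 1)) + 12) - 25)*(-1) = (((3 + 4² - 3*4) + 12) - 25)*(-1) = (((3 + 16 - 12) + 12) - 25)*(-1) = ((7 + 12) - 25)*(-1) = (19 - 25)*(-1) = -6*(-1) = 6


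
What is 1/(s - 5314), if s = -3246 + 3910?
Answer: -1/4650 ≈ -0.00021505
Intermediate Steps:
s = 664
1/(s - 5314) = 1/(664 - 5314) = 1/(-4650) = -1/4650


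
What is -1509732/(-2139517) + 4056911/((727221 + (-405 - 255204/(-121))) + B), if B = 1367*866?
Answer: 1399675436746691/495174953599834 ≈ 2.8266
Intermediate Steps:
B = 1183822
-1509732/(-2139517) + 4056911/((727221 + (-405 - 255204/(-121))) + B) = -1509732/(-2139517) + 4056911/((727221 + (-405 - 255204/(-121))) + 1183822) = -1509732*(-1/2139517) + 4056911/((727221 + (-405 - 255204*(-1)/121)) + 1183822) = 1509732/2139517 + 4056911/((727221 + (-405 - 459*(-556/121))) + 1183822) = 1509732/2139517 + 4056911/((727221 + (-405 + 255204/121)) + 1183822) = 1509732/2139517 + 4056911/((727221 + 206199/121) + 1183822) = 1509732/2139517 + 4056911/(88199940/121 + 1183822) = 1509732/2139517 + 4056911/(231442402/121) = 1509732/2139517 + 4056911*(121/231442402) = 1509732/2139517 + 490886231/231442402 = 1399675436746691/495174953599834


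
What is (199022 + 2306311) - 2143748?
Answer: 361585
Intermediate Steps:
(199022 + 2306311) - 2143748 = 2505333 - 2143748 = 361585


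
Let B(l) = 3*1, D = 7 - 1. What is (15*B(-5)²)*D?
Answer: 810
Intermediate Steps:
D = 6
B(l) = 3
(15*B(-5)²)*D = (15*3²)*6 = (15*9)*6 = 135*6 = 810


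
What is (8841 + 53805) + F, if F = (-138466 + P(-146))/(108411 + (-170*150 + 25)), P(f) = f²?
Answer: 2597745753/41468 ≈ 62645.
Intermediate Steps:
F = -58575/41468 (F = (-138466 + (-146)²)/(108411 + (-170*150 + 25)) = (-138466 + 21316)/(108411 + (-25500 + 25)) = -117150/(108411 - 25475) = -117150/82936 = -117150*1/82936 = -58575/41468 ≈ -1.4125)
(8841 + 53805) + F = (8841 + 53805) - 58575/41468 = 62646 - 58575/41468 = 2597745753/41468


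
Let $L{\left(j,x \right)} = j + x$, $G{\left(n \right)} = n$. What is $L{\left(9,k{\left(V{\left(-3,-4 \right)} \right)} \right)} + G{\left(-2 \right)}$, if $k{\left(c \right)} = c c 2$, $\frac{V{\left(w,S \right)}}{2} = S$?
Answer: $135$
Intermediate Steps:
$V{\left(w,S \right)} = 2 S$
$k{\left(c \right)} = 2 c^{2}$ ($k{\left(c \right)} = c 2 c = 2 c^{2}$)
$L{\left(9,k{\left(V{\left(-3,-4 \right)} \right)} \right)} + G{\left(-2 \right)} = \left(9 + 2 \left(2 \left(-4\right)\right)^{2}\right) - 2 = \left(9 + 2 \left(-8\right)^{2}\right) - 2 = \left(9 + 2 \cdot 64\right) - 2 = \left(9 + 128\right) - 2 = 137 - 2 = 135$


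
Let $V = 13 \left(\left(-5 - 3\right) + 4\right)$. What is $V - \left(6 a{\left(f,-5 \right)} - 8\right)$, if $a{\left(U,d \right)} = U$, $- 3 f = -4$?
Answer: $-52$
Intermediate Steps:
$f = \frac{4}{3}$ ($f = \left(- \frac{1}{3}\right) \left(-4\right) = \frac{4}{3} \approx 1.3333$)
$V = -52$ ($V = 13 \left(-8 + 4\right) = 13 \left(-4\right) = -52$)
$V - \left(6 a{\left(f,-5 \right)} - 8\right) = -52 - \left(6 \cdot \frac{4}{3} - 8\right) = -52 - \left(8 - 8\right) = -52 - 0 = -52 + 0 = -52$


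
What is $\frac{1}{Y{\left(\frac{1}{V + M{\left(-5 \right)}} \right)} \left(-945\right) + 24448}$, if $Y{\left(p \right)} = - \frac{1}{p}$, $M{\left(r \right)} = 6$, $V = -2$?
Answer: $\frac{1}{28228} \approx 3.5426 \cdot 10^{-5}$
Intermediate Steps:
$\frac{1}{Y{\left(\frac{1}{V + M{\left(-5 \right)}} \right)} \left(-945\right) + 24448} = \frac{1}{- \frac{1}{\frac{1}{-2 + 6}} \left(-945\right) + 24448} = \frac{1}{- \frac{1}{\frac{1}{4}} \left(-945\right) + 24448} = \frac{1}{\left(-1\right) 4 \left(-945\right) + 24448} = \frac{1}{\left(-4\right) \left(-945\right) + 24448} = \frac{1}{3780 + 24448} = \frac{1}{28228}$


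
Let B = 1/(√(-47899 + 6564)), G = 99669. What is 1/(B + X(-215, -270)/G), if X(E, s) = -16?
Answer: -65917089840/9944491321 + 9933909561*I*√41335/9944491321 ≈ -6.6285 + 203.09*I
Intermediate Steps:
B = -I*√41335/41335 (B = 1/(√(-41335)) = 1/(I*√41335) = -I*√41335/41335 ≈ -0.0049186*I)
1/(B + X(-215, -270)/G) = 1/(-I*√41335/41335 - 16/99669) = 1/(-16/99669 - I*√41335/41335)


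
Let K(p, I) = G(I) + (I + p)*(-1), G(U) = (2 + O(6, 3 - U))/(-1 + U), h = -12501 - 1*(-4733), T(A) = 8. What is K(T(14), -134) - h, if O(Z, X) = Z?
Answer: 1065682/135 ≈ 7893.9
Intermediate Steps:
h = -7768 (h = -12501 + 4733 = -7768)
G(U) = 8/(-1 + U) (G(U) = (2 + 6)/(-1 + U) = 8/(-1 + U))
K(p, I) = -I - p + 8/(-1 + I) (K(p, I) = 8/(-1 + I) + (I + p)*(-1) = 8/(-1 + I) + (-I - p) = -I - p + 8/(-1 + I))
K(T(14), -134) - h = (8 - (-1 - 134)*(-134 + 8))/(-1 - 134) - 1*(-7768) = (8 - 1*(-135)*(-126))/(-135) + 7768 = -(8 - 17010)/135 + 7768 = -1/135*(-17002) + 7768 = 17002/135 + 7768 = 1065682/135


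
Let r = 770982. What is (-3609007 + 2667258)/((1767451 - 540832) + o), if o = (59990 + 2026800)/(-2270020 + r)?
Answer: -705858768731/919373202866 ≈ -0.76776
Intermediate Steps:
o = -1043395/749519 (o = (59990 + 2026800)/(-2270020 + 770982) = 2086790/(-1499038) = 2086790*(-1/1499038) = -1043395/749519 ≈ -1.3921)
(-3609007 + 2667258)/((1767451 - 540832) + o) = (-3609007 + 2667258)/((1767451 - 540832) - 1043395/749519) = -941749/(1226619 - 1043395/749519) = -941749/919373202866/749519 = -941749*749519/919373202866 = -705858768731/919373202866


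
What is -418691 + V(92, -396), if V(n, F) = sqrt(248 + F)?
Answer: -418691 + 2*I*sqrt(37) ≈ -4.1869e+5 + 12.166*I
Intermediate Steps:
-418691 + V(92, -396) = -418691 + sqrt(248 - 396) = -418691 + sqrt(-148) = -418691 + 2*I*sqrt(37)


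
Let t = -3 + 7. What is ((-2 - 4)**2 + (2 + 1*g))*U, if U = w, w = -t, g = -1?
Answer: -148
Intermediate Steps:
t = 4
w = -4 (w = -1*4 = -4)
U = -4
((-2 - 4)**2 + (2 + 1*g))*U = ((-2 - 4)**2 + (2 + 1*(-1)))*(-4) = ((-6)**2 + (2 - 1))*(-4) = (36 + 1)*(-4) = 37*(-4) = -148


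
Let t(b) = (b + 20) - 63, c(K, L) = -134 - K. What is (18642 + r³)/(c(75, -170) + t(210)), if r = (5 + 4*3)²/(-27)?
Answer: -342792917/826686 ≈ -414.66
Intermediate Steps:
r = -289/27 (r = (5 + 12)²*(-1/27) = 17²*(-1/27) = 289*(-1/27) = -289/27 ≈ -10.704)
t(b) = -43 + b (t(b) = (20 + b) - 63 = -43 + b)
(18642 + r³)/(c(75, -170) + t(210)) = (18642 + (-289/27)³)/((-134 - 1*75) + (-43 + 210)) = (18642 - 24137569/19683)/((-134 - 75) + 167) = 342792917/(19683*(-209 + 167)) = (342792917/19683)/(-42) = (342792917/19683)*(-1/42) = -342792917/826686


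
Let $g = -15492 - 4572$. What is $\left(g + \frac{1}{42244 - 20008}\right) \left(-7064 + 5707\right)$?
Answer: $\frac{605416190771}{22236} \approx 2.7227 \cdot 10^{7}$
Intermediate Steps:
$g = -20064$ ($g = -15492 - 4572 = -20064$)
$\left(g + \frac{1}{42244 - 20008}\right) \left(-7064 + 5707\right) = \left(-20064 + \frac{1}{42244 - 20008}\right) \left(-7064 + 5707\right) = \left(-20064 + \frac{1}{22236}\right) \left(-1357\right) = \left(- \frac{446143103}{22236}\right) \left(-1357\right) = \frac{605416190771}{22236}$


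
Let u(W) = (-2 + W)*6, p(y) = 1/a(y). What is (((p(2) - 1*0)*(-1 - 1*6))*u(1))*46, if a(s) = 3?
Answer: 644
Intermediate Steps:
p(y) = ⅓ (p(y) = 1/3 = ⅓)
u(W) = -12 + 6*W
(((p(2) - 1*0)*(-1 - 1*6))*u(1))*46 = (((⅓ - 1*0)*(-1 - 1*6))*(-12 + 6*1))*46 = (((⅓ + 0)*(-1 - 6))*(-12 + 6))*46 = (((⅓)*(-7))*(-6))*46 = -7/3*(-6)*46 = 14*46 = 644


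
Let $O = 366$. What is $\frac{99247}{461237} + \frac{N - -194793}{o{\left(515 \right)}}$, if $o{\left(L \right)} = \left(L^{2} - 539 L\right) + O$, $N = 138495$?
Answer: $- \frac{25422398123}{922012763} \approx -27.573$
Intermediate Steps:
$o{\left(L \right)} = 366 + L^{2} - 539 L$ ($o{\left(L \right)} = \left(L^{2} - 539 L\right) + 366 = 366 + L^{2} - 539 L$)
$\frac{99247}{461237} + \frac{N - -194793}{o{\left(515 \right)}} = \frac{99247}{461237} + \frac{138495 - -194793}{366 + 515^{2} - 277585} = 99247 \cdot \frac{1}{461237} + \frac{138495 + 194793}{366 + 265225 - 277585} = \frac{99247}{461237} + \frac{333288}{-11994} = \frac{99247}{461237} + 333288 \left(- \frac{1}{11994}\right) = \frac{99247}{461237} - \frac{55548}{1999} = - \frac{25422398123}{922012763}$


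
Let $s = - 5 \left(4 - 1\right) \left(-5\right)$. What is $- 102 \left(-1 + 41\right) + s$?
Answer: $-4005$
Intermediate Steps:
$s = 75$ ($s = - 5 \left(4 - 1\right) \left(-5\right) = \left(-5\right) 3 \left(-5\right) = \left(-15\right) \left(-5\right) = 75$)
$- 102 \left(-1 + 41\right) + s = - 102 \left(-1 + 41\right) + 75 = \left(-102\right) 40 + 75 = -4080 + 75 = -4005$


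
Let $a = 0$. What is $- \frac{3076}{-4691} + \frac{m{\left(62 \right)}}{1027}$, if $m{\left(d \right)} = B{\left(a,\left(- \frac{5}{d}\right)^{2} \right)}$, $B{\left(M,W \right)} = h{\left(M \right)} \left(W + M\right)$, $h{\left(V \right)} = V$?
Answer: $\frac{3076}{4691} \approx 0.65572$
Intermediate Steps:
$B{\left(M,W \right)} = M \left(M + W\right)$ ($B{\left(M,W \right)} = M \left(W + M\right) = M \left(M + W\right)$)
$m{\left(d \right)} = 0$ ($m{\left(d \right)} = 0 \left(0 + \left(- \frac{5}{d}\right)^{2}\right) = 0 \left(0 + \frac{25}{d^{2}}\right) = 0 \frac{25}{d^{2}} = 0$)
$- \frac{3076}{-4691} + \frac{m{\left(62 \right)}}{1027} = - \frac{3076}{-4691} + \frac{0}{1027} = \left(-3076\right) \left(- \frac{1}{4691}\right) + 0 \cdot \frac{1}{1027} = \frac{3076}{4691} + 0 = \frac{3076}{4691}$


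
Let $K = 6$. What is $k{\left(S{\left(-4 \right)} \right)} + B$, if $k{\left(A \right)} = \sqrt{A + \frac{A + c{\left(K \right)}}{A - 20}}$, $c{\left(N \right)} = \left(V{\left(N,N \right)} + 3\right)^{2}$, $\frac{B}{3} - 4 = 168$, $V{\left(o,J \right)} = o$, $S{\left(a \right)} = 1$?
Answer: $516 + \frac{3 i \sqrt{133}}{19} \approx 516.0 + 1.8209 i$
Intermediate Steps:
$B = 516$ ($B = 12 + 3 \cdot 168 = 12 + 504 = 516$)
$c{\left(N \right)} = \left(3 + N\right)^{2}$ ($c{\left(N \right)} = \left(N + 3\right)^{2} = \left(3 + N\right)^{2}$)
$k{\left(A \right)} = \sqrt{A + \frac{81 + A}{-20 + A}}$ ($k{\left(A \right)} = \sqrt{A + \frac{A + \left(3 + 6\right)^{2}}{A - 20}} = \sqrt{A + \frac{A + 9^{2}}{-20 + A}} = \sqrt{A + \frac{A + 81}{-20 + A}} = \sqrt{A + \frac{81 + A}{-20 + A}}$)
$k{\left(S{\left(-4 \right)} \right)} + B = \sqrt{\frac{81 + 1 + 1 \left(-20 + 1\right)}{-20 + 1}} + 516 = \sqrt{\frac{81 + 1 + 1 \left(-19\right)}{-19}} + 516 = \sqrt{- \frac{81 + 1 - 19}{19}} + 516 = \sqrt{\left(- \frac{1}{19}\right) 63} + 516 = \sqrt{- \frac{63}{19}} + 516 = \frac{3 i \sqrt{133}}{19} + 516 = 516 + \frac{3 i \sqrt{133}}{19}$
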